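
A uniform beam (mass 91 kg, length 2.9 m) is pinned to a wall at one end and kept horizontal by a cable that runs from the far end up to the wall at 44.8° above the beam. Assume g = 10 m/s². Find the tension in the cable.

T ≈ 646 N

Take torques about the hinge: T sin 44.8° · 2.9 = 91×10×1.45 = 1319.5 N·m.
So T = 1319.5 / (0.7046 × 2.9) = 645.73 N.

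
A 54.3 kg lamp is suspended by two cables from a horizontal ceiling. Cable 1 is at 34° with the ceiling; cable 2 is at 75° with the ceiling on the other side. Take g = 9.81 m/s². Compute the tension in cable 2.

Weight W = 54.3 × 9.81 = 532.7 N acts straight down.
Horizontal: T_1 cos 34° = T_2 cos 75°  →  T_1 = 0.3122 T_2.
Vertical: T_1 sin 34° + T_2 sin 75° = 532.7.
Substituting the horizontal relation into the vertical equation gives 1.141 T_2 = 532.7, so T_2 = 467.1 N.

T_2 ≈ 467 N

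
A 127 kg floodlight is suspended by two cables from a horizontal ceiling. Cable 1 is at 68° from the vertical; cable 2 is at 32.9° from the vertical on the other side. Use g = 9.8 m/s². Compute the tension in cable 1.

Angles from the horizontal: cable 1 is 90° − 68° = 22°, cable 2 is 90° − 32.9° = 57.1°.
Weight W = 127 × 9.8 = 1245 N acts straight down.
Horizontal: T_1 cos 22° = T_2 cos 57.1°  →  T_2 = 1.707 T_1.
Vertical: T_1 sin 22° + T_2 sin 57.1° = 1245.
Substituting the horizontal relation into the vertical equation gives 1.808 T_1 = 1245, so T_1 = 688.5 N.

T_1 ≈ 688 N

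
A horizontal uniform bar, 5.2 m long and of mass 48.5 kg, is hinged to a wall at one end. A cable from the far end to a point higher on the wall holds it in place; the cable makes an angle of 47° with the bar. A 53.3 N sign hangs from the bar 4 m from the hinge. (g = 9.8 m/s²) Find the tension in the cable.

Take torques about the hinge: T sin 47° · 5.2 = 48.5×9.8×2.6 + 53.3×4 = 1449 N·m.
So T = 1449 / (0.7314 × 5.2) = 381.01 N.

T ≈ 381 N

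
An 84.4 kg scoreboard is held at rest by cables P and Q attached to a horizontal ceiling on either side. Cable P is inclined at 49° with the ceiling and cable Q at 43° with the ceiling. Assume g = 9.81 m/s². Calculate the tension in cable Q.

T_Q ≈ 544 N

Weight W = 84.4 × 9.81 = 828 N acts straight down.
Horizontal: T_P cos 49° = T_Q cos 43°  →  T_P = 1.115 T_Q.
Vertical: T_P sin 49° + T_Q sin 43° = 828.
Substituting the horizontal relation into the vertical equation gives 1.523 T_Q = 828, so T_Q = 543.5 N.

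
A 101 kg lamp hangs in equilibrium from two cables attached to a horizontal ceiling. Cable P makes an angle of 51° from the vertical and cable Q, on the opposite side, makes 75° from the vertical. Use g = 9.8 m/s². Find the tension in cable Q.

T_Q ≈ 951 N

Angles from the horizontal: cable P is 90° − 51° = 39°, cable Q is 90° − 75° = 15°.
Weight W = 101 × 9.8 = 989.8 N acts straight down.
Horizontal: T_P cos 39° = T_Q cos 15°  →  T_P = 1.243 T_Q.
Vertical: T_P sin 39° + T_Q sin 15° = 989.8.
Substituting the horizontal relation into the vertical equation gives 1.041 T_Q = 989.8, so T_Q = 950.8 N.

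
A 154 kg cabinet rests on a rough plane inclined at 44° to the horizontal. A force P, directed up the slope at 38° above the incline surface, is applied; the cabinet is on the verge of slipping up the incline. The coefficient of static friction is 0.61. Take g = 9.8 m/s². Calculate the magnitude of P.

On the verge of sliding up the incline, friction equals μN and acts down the slope.
Perpendicular: N + P sin 38° = W cos 44° = 1086 N.
Along incline: P cos 38° = W sin 44° + μN  with W sin 44° = 1048 N.
Solving the pair for P and N: P = 1470 N, N = 180.5 N (and f = μN = 110.1 N).

P ≈ 1470 N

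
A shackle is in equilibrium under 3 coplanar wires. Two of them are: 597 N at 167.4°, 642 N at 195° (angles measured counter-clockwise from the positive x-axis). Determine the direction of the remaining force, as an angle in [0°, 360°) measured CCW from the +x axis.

Sum the known components: ΣF_x = -1203 N, ΣF_y = -35.93 N.
For equilibrium the remaining force must supply (−ΣF_x, −ΣF_y) = (1203, 35.93) N.
Magnitude = √((1203)² + (35.93)²) = 1203 N; direction = atan2(35.93, 1203) = 1.7°.

θ ≈ 1.71°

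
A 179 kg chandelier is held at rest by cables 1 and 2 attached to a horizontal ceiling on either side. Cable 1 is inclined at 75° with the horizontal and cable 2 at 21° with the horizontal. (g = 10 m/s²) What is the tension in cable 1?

T_1 ≈ 1680 N

Weight W = 179 × 10 = 1790 N acts straight down.
Horizontal: T_1 cos 75° = T_2 cos 21°  →  T_2 = 0.2772 T_1.
Vertical: T_1 sin 75° + T_2 sin 21° = 1790.
Substituting the horizontal relation into the vertical equation gives 1.065 T_1 = 1790, so T_1 = 1680 N.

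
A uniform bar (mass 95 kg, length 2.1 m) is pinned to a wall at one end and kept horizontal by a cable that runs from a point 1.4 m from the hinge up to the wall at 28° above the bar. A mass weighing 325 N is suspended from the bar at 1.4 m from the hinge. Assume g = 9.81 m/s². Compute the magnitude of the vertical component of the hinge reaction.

Take torques about the hinge: T sin 28° · 1.4 = 95×9.81×1.05 + 325×1.4 = 1433.5 N·m.
So T = 1433.5 / (0.4695 × 1.4) = 2181.1 N.
ΣF_y = 0: H_y = (95×9.81 + 325) − T sin 28° = 1257 − 1024 = 232.99 N.

|H_y| ≈ 233 N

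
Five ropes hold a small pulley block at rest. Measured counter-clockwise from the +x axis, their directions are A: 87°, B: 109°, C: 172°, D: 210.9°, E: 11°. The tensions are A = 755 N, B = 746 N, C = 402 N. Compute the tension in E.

Resolve: ΣF_x = 755 cos 87° + 746 cos 109° + 402 cos 172° + T_D cos 210.9° + T_E cos 11° = 0.
        ΣF_y = 755 sin 87° + 746 sin 109° + 402 sin 172° + T_D sin 210.9° + T_E sin 11° = 0.
The known terms sum to (-601.4, 1515) N, so -0.8581 T_D + 0.9816 T_E = 601.4 and -0.5135 T_D + 0.1908 T_E = -1515.
Solving simultaneously: T_D = 4707 N, T_E = 4727 N.

T_E ≈ 4730 N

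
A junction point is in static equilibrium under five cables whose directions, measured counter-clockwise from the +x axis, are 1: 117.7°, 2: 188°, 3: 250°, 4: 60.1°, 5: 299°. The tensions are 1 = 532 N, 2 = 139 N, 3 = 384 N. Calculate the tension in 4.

T_4 ≈ 476 N

Resolve: ΣF_x = 532 cos 117.7° + 139 cos 188° + 384 cos 250° + T_4 cos 60.1° + T_5 cos 299° = 0.
        ΣF_y = 532 sin 117.7° + 139 sin 188° + 384 sin 250° + T_4 sin 60.1° + T_5 sin 299° = 0.
The known terms sum to (-516.3, 90.84) N, so 0.4985 T_4 + 0.4848 T_5 = 516.3 and 0.8669 T_4 − 0.8746 T_5 = -90.84.
Solving simultaneously: T_4 = 475.9 N, T_5 = 575.6 N.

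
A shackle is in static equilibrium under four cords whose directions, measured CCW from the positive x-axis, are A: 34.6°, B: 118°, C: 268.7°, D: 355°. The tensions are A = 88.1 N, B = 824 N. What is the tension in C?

Resolve: ΣF_x = 88.1 cos 34.6° + 824 cos 118° + T_C cos 268.7° + T_D cos 355° = 0.
        ΣF_y = 88.1 sin 34.6° + 824 sin 118° + T_C sin 268.7° + T_D sin 355° = 0.
The known terms sum to (-314.3, 777.6) N, so -0.0227 T_C + 0.9962 T_D = 314.3 and -0.9997 T_C − 0.0872 T_D = -777.6.
Solving simultaneously: T_C = 748.8 N, T_D = 332.6 N.

T_C ≈ 749 N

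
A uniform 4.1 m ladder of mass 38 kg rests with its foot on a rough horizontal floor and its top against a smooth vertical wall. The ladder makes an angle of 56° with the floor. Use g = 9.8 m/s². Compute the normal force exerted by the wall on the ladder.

N_wall ≈ 126 N

Torques about the foot: N_wall · 4.1 sin 56° = 38×9.8×2.05 cos 56° → N_wall = 125.59 N.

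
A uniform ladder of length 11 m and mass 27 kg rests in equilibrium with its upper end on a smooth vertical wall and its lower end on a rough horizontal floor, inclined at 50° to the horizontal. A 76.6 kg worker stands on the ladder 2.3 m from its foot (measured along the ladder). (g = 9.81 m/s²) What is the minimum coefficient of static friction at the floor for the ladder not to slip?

ΣF_y = 0: N_floor = 27×9.81 + 76.6×9.81 = 1016.3 N.
Torques about the foot: N_wall · 11 sin 50° = 27×9.81×5.5 cos 50° + 76.6×9.81×2.3 cos 50° → N_wall = 242.97 N.
ΣF_x = 0: f_floor = N_wall = 242.97 N.
μ_min = f_floor / N_floor = 242.97 / 1016.3 = 0.2391.

μ_min ≈ 0.239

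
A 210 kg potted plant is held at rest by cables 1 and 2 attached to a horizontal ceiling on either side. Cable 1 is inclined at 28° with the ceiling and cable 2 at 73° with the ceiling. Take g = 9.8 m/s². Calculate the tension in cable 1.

T_1 ≈ 613 N

Weight W = 210 × 9.8 = 2058 N acts straight down.
Horizontal: T_1 cos 28° = T_2 cos 73°  →  T_2 = 3.02 T_1.
Vertical: T_1 sin 28° + T_2 sin 73° = 2058.
Substituting the horizontal relation into the vertical equation gives 3.357 T_1 = 2058, so T_1 = 613 N.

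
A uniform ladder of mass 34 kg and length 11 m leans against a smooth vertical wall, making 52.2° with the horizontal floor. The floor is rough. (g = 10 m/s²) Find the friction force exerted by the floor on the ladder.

Torques about the foot: N_wall · 11 sin 52.2° = 34×10×5.5 cos 52.2° → N_wall = 131.87 N.
ΣF_x = 0: f_floor = N_wall = 131.87 N.

f ≈ 132 N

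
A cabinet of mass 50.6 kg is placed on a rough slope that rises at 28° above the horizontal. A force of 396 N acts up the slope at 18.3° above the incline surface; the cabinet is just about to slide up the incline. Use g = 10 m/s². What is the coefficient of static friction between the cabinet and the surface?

μ ≈ 0.429

On the verge of sliding up the incline, friction is at its maximum μN and acts down the slope.
Perpendicular to incline: N = W cos 28° − P sin 18.3° = 446.8 − 124.3 = 322.4 N.
Along incline: P cos 18.3° − μN = W sin 28° → μ = −(W sin 28° − P cos 18.3°) / N = 0.4293.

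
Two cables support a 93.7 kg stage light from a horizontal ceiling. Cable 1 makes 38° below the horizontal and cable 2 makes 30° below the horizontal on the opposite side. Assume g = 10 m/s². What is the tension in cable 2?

Weight W = 93.7 × 10 = 937 N acts straight down.
Horizontal: T_1 cos 38° = T_2 cos 30°  →  T_1 = 1.099 T_2.
Vertical: T_1 sin 38° + T_2 sin 30° = 937.
Substituting the horizontal relation into the vertical equation gives 1.177 T_2 = 937, so T_2 = 796.4 N.

T_2 ≈ 796 N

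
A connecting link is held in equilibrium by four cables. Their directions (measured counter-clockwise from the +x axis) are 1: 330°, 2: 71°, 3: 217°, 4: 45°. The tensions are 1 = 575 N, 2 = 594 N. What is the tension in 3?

Resolve: ΣF_x = 575 cos 330° + 594 cos 71° + T_3 cos 217° + T_4 cos 45° = 0.
        ΣF_y = 575 sin 330° + 594 sin 71° + T_3 sin 217° + T_4 sin 45° = 0.
The known terms sum to (691.4, 274.1) N, so -0.7986 T_3 + 0.7071 T_4 = -691.4 and -0.6018 T_3 + 0.7071 T_4 = -274.1.
Solving simultaneously: T_3 = 2120 N, T_4 = 1416 N.

T_3 ≈ 2120 N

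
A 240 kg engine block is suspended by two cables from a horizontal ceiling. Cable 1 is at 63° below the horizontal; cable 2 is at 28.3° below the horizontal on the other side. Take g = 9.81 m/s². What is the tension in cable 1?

Weight W = 240 × 9.81 = 2354 N acts straight down.
Horizontal: T_1 cos 63° = T_2 cos 28.3°  →  T_2 = 0.5156 T_1.
Vertical: T_1 sin 63° + T_2 sin 28.3° = 2354.
Substituting the horizontal relation into the vertical equation gives 1.135 T_1 = 2354, so T_1 = 2074 N.

T_1 ≈ 2070 N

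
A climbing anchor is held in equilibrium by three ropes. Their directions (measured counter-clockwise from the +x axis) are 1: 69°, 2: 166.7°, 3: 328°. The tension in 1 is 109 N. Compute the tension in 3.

T_3 ≈ 337 N

Resolve: ΣF_x = 109 cos 69° + T_2 cos 166.7° + T_3 cos 328° = 0.
        ΣF_y = 109 sin 69° + T_2 sin 166.7° + T_3 sin 328° = 0.
The known terms sum to (39.06, 101.8) N, so -0.9732 T_2 + 0.8480 T_3 = -39.06 and 0.2300 T_2 − 0.5299 T_3 = -101.8.
Solving simultaneously: T_2 = 333.7 N, T_3 = 336.9 N.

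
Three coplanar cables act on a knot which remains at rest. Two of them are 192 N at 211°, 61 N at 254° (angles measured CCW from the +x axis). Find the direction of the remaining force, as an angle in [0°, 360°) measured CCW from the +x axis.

Sum the known components: ΣF_x = -181.4 N, ΣF_y = -157.5 N.
For equilibrium the remaining force must supply (−ΣF_x, −ΣF_y) = (181.4, 157.5) N.
Magnitude = √((181.4)² + (157.5)²) = 240.2 N; direction = atan2(157.5, 181.4) = 41.0°.

θ ≈ 41°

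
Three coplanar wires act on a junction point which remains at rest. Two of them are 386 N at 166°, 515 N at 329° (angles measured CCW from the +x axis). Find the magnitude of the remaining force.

Sum the known components: ΣF_x = 66.91 N, ΣF_y = -171.9 N.
For equilibrium the remaining force must supply (−ΣF_x, −ΣF_y) = (-66.91, 171.9) N.
Magnitude = √((-66.91)² + (171.9)²) = 184.4 N; direction = atan2(171.9, -66.91) = 111.3°.

F ≈ 184 N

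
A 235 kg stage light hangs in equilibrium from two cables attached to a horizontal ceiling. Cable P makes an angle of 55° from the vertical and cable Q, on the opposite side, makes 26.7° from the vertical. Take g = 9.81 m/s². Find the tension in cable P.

T_P ≈ 1050 N

Angles from the horizontal: cable P is 90° − 55° = 35°, cable Q is 90° − 26.7° = 63.3°.
Weight W = 235 × 9.81 = 2305 N acts straight down.
Horizontal: T_P cos 35° = T_Q cos 63.3°  →  T_Q = 1.823 T_P.
Vertical: T_P sin 35° + T_Q sin 63.3° = 2305.
Substituting the horizontal relation into the vertical equation gives 2.202 T_P = 2305, so T_P = 1047 N.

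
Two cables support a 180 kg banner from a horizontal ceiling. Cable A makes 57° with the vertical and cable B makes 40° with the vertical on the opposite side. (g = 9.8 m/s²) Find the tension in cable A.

T_A ≈ 1140 N

Angles from the horizontal: cable A is 90° − 57° = 33°, cable B is 90° − 40° = 50°.
Weight W = 180 × 9.8 = 1764 N acts straight down.
Horizontal: T_A cos 33° = T_B cos 50°  →  T_B = 1.305 T_A.
Vertical: T_A sin 33° + T_B sin 50° = 1764.
Substituting the horizontal relation into the vertical equation gives 1.544 T_A = 1764, so T_A = 1142 N.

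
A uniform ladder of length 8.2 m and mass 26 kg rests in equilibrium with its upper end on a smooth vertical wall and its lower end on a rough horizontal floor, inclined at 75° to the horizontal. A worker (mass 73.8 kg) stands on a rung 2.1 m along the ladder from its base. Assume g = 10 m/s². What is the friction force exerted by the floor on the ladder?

f ≈ 85.5 N

Torques about the foot: N_wall · 8.2 sin 75° = 26×10×4.1 cos 75° + 73.8×10×2.1 cos 75° → N_wall = 85.476 N.
ΣF_x = 0: f_floor = N_wall = 85.476 N.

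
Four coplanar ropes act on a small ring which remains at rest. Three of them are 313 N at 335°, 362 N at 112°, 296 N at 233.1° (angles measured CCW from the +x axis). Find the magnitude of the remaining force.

Sum the known components: ΣF_x = -29.66 N, ΣF_y = -33.35 N.
For equilibrium the remaining force must supply (−ΣF_x, −ΣF_y) = (29.66, 33.35) N.
Magnitude = √((29.66)² + (33.35)²) = 44.63 N; direction = atan2(33.35, 29.66) = 48.4°.

F ≈ 44.6 N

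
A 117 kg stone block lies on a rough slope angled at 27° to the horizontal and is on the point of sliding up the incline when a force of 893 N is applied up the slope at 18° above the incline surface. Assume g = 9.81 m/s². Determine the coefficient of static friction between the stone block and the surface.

μ ≈ 0.440

On the verge of sliding up the incline, friction is at its maximum μN and acts down the slope.
Perpendicular to incline: N = W cos 27° − P sin 18° = 1023 − 276 = 746.7 N.
Along incline: P cos 18° − μN = W sin 27° → μ = −(W sin 27° − P cos 18°) / N = 0.4395.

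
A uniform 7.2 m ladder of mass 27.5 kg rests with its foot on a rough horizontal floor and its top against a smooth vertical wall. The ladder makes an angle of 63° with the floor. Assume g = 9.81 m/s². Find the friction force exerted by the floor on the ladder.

f ≈ 68.7 N

Torques about the foot: N_wall · 7.2 sin 63° = 27.5×9.81×3.6 cos 63° → N_wall = 68.729 N.
ΣF_x = 0: f_floor = N_wall = 68.729 N.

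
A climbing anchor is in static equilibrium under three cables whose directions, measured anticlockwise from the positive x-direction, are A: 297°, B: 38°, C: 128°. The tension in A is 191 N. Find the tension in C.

T_C ≈ 187 N

Resolve: ΣF_x = 191 cos 297° + T_B cos 38° + T_C cos 128° = 0.
        ΣF_y = 191 sin 297° + T_B sin 38° + T_C sin 128° = 0.
The known terms sum to (86.71, -170.2) N, so 0.7880 T_B − 0.6157 T_C = -86.71 and 0.6157 T_B + 0.7880 T_C = 170.2.
Solving simultaneously: T_B = 36.44 N, T_C = 187.5 N.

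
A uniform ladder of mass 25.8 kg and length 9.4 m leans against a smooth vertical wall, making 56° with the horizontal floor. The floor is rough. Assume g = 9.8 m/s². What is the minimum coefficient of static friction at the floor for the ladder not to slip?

ΣF_y = 0: N_floor = 25.8×9.8 = 252.84 N.
Torques about the foot: N_wall · 9.4 sin 56° = 25.8×9.8×4.7 cos 56° → N_wall = 85.271 N.
ΣF_x = 0: f_floor = N_wall = 85.271 N.
μ_min = f_floor / N_floor = 85.271 / 252.84 = 0.3373.

μ_min ≈ 0.337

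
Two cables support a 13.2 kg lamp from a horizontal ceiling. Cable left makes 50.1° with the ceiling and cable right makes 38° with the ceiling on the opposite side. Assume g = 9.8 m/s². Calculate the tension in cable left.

Weight W = 13.2 × 9.8 = 129.4 N acts straight down.
Horizontal: T_left cos 50.1° = T_right cos 38°  →  T_right = 0.814 T_left.
Vertical: T_left sin 50.1° + T_right sin 38° = 129.4.
Substituting the horizontal relation into the vertical equation gives 1.268 T_left = 129.4, so T_left = 102 N.

T_left ≈ 102 N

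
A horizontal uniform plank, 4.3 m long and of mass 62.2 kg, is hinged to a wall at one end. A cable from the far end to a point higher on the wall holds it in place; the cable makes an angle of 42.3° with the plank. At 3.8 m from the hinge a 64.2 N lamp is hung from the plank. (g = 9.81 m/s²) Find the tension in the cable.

Take torques about the hinge: T sin 42.3° · 4.3 = 62.2×9.81×2.15 + 64.2×3.8 = 1555.9 N·m.
So T = 1555.9 / (0.6730 × 4.3) = 537.62 N.

T ≈ 538 N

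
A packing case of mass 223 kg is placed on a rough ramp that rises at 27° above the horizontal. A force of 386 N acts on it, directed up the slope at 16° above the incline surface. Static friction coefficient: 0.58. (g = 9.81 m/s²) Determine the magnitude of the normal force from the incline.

N ≈ 1840 N

Axes along / perpendicular to the incline. W sin 27° = 993.2 N down-slope; W cos 27° = 1949 N into the surface.
Perpendicular: N = W cos 27° − P sin 16° = 1949 − 106.4 = 1843 N.
Along incline: P cos 16° + f = W sin 27° (friction acts up-slope) → f = 993.2 − 371 = 622.1 N.
|f| = 622.1 N ≤ μN = 1069 N, so the packing case is indeed static.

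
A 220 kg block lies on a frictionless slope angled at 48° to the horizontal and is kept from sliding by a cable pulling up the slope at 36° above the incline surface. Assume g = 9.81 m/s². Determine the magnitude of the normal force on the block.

N ≈ 279 N

Take axes along and perpendicular to the incline. Weight components: W sin 48° = 1604 N down-slope, W cos 48° = 1444 N into the surface.
Along incline: T cos 36° = W sin 48° → T = 1982 N.
Perpendicular: N = W cos 48° − T sin 36° = 278.8 N.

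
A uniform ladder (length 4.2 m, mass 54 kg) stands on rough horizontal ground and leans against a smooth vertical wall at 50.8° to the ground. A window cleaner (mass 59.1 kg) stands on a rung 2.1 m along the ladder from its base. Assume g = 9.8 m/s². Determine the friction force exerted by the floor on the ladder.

Torques about the foot: N_wall · 4.2 sin 50.8° = 54×9.8×2.1 cos 50.8° + 59.1×9.8×2.1 cos 50.8° → N_wall = 451.99 N.
ΣF_x = 0: f_floor = N_wall = 451.99 N.

f ≈ 452 N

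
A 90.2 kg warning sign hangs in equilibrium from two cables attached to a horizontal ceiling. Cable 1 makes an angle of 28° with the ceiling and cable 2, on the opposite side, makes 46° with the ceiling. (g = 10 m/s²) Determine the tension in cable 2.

Weight W = 90.2 × 10 = 902 N acts straight down.
Horizontal: T_1 cos 28° = T_2 cos 46°  →  T_1 = 0.7867 T_2.
Vertical: T_1 sin 28° + T_2 sin 46° = 902.
Substituting the horizontal relation into the vertical equation gives 1.089 T_2 = 902, so T_2 = 828.5 N.

T_2 ≈ 829 N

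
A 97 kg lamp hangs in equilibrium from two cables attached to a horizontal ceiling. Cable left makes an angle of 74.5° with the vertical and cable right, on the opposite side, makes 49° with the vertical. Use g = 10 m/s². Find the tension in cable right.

Angles from the horizontal: cable left is 90° − 74.5° = 15.5°, cable right is 90° − 49° = 41°.
Weight W = 97 × 10 = 970 N acts straight down.
Horizontal: T_left cos 15.5° = T_right cos 41°  →  T_left = 0.7832 T_right.
Vertical: T_left sin 15.5° + T_right sin 41° = 970.
Substituting the horizontal relation into the vertical equation gives 0.8654 T_right = 970, so T_right = 1121 N.

T_right ≈ 1120 N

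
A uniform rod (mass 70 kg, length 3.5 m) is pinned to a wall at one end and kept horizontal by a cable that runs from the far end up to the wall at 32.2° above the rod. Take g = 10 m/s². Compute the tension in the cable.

T ≈ 657 N

Take torques about the hinge: T sin 32.2° · 3.5 = 70×10×1.75 = 1225 N·m.
So T = 1225 / (0.5329 × 3.5) = 656.81 N.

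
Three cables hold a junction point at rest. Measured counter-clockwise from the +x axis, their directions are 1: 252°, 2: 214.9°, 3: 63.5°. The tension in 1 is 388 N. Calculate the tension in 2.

T_2 ≈ 120 N

Resolve: ΣF_x = 388 cos 252° + T_2 cos 214.9° + T_3 cos 63.5° = 0.
        ΣF_y = 388 sin 252° + T_2 sin 214.9° + T_3 sin 63.5° = 0.
The known terms sum to (-119.9, -369) N, so -0.8202 T_2 + 0.4462 T_3 = 119.9 and -0.5721 T_2 + 0.8949 T_3 = 369.
Solving simultaneously: T_2 = 119.8 N, T_3 = 488.9 N.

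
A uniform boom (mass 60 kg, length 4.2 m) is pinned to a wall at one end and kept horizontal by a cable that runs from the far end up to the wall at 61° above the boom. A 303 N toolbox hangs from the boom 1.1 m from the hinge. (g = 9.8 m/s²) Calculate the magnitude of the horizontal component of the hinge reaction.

Take torques about the hinge: T sin 61° · 4.2 = 60×9.8×2.1 + 303×1.1 = 1568.1 N·m.
So T = 1568.1 / (0.8746 × 4.2) = 426.88 N.
ΣF_x = 0: H_x = T cos 61° = 206.96 N.

H_x ≈ 207 N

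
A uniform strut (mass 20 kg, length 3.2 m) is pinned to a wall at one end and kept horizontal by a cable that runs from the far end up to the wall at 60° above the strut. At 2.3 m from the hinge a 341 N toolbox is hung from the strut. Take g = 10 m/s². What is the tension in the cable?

T ≈ 398 N

Take torques about the hinge: T sin 60° · 3.2 = 20×10×1.6 + 341×2.3 = 1104.3 N·m.
So T = 1104.3 / (0.8660 × 3.2) = 398.48 N.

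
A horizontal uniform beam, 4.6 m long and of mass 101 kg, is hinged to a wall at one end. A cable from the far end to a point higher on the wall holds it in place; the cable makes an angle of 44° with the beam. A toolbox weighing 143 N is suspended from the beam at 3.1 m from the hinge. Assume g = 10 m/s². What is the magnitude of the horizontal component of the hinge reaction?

Take torques about the hinge: T sin 44° · 4.6 = 101×10×2.3 + 143×3.1 = 2766.3 N·m.
So T = 2766.3 / (0.6947 × 4.6) = 865.71 N.
ΣF_x = 0: H_x = T cos 44° = 622.74 N.

H_x ≈ 623 N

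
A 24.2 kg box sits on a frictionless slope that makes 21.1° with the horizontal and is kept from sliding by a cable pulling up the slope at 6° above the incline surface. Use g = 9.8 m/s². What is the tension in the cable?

T ≈ 85.8 N

Take axes along and perpendicular to the incline. Weight components: W sin 21.1° = 85.38 N down-slope, W cos 21.1° = 221.3 N into the surface.
Along incline: T cos 6° = W sin 21.1° → T = 85.85 N.
Perpendicular: N = W cos 21.1° − T sin 6° = 212.3 N.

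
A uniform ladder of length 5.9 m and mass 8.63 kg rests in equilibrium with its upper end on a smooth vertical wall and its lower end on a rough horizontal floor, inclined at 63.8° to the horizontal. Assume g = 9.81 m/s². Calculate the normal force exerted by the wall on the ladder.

Torques about the foot: N_wall · 5.9 sin 63.8° = 8.63×9.81×2.95 cos 63.8° → N_wall = 20.829 N.

N_wall ≈ 20.8 N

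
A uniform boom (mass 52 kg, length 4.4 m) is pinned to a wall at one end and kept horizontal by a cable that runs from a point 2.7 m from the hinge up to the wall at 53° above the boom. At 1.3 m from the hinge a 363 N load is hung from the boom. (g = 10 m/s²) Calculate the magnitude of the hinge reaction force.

Take torques about the hinge: T sin 53° · 2.7 = 52×10×2.2 + 363×1.3 = 1615.9 N·m.
So T = 1615.9 / (0.7986 × 2.7) = 749.38 N.
ΣF_x = 0: H_x = T cos 53° = 450.99 N.
ΣF_y = 0: H_y = (52×10 + 363) − T sin 53° = 883 − 598.48 = 284.52 N.
|H| = √(H_x² + H_y²) = √((450.99)² + (284.52)²) = 533.24 N.

|H| ≈ 533 N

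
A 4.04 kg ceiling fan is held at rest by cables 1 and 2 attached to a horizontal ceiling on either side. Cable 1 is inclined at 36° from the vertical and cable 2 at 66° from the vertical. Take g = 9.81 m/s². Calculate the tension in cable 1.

T_1 ≈ 37 N

Angles from the horizontal: cable 1 is 90° − 36° = 54°, cable 2 is 90° − 66° = 24°.
Weight W = 4.04 × 9.81 = 39.63 N acts straight down.
Horizontal: T_1 cos 54° = T_2 cos 24°  →  T_2 = 0.6434 T_1.
Vertical: T_1 sin 54° + T_2 sin 24° = 39.63.
Substituting the horizontal relation into the vertical equation gives 1.071 T_1 = 39.63, so T_1 = 37.01 N.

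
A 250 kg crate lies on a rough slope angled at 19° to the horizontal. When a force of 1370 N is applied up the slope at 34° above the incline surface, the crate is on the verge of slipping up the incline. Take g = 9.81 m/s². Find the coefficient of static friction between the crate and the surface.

μ ≈ 0.217

On the verge of sliding up the incline, friction is at its maximum μN and acts down the slope.
Perpendicular to incline: N = W cos 19° − P sin 34° = 2319 − 766.1 = 1553 N.
Along incline: P cos 34° − μN = W sin 19° → μ = −(W sin 19° − P cos 34°) / N = 0.2172.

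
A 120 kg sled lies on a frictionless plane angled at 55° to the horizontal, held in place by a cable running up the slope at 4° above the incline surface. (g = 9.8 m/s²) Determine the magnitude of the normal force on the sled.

Take axes along and perpendicular to the incline. Weight components: W sin 55° = 963.3 N down-slope, W cos 55° = 674.5 N into the surface.
Along incline: T cos 4° = W sin 55° → T = 965.7 N.
Perpendicular: N = W cos 55° − T sin 4° = 607.2 N.

N ≈ 607 N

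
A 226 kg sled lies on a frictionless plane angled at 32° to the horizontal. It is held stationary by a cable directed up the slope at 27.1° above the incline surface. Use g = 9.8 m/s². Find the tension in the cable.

T ≈ 1320 N

Take axes along and perpendicular to the incline. Weight components: W sin 32° = 1174 N down-slope, W cos 32° = 1878 N into the surface.
Along incline: T cos 27.1° = W sin 32° → T = 1318 N.
Perpendicular: N = W cos 32° − T sin 27.1° = 1278 N.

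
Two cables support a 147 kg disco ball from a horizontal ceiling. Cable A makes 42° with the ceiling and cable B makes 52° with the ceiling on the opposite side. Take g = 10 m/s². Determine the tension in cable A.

Weight W = 147 × 10 = 1470 N acts straight down.
Horizontal: T_A cos 42° = T_B cos 52°  →  T_B = 1.207 T_A.
Vertical: T_A sin 42° + T_B sin 52° = 1470.
Substituting the horizontal relation into the vertical equation gives 1.62 T_A = 1470, so T_A = 907.2 N.

T_A ≈ 907 N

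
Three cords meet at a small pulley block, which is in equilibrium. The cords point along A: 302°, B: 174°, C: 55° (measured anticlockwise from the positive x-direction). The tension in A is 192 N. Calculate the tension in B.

Resolve: ΣF_x = 192 cos 302° + T_B cos 174° + T_C cos 55° = 0.
        ΣF_y = 192 sin 302° + T_B sin 174° + T_C sin 55° = 0.
The known terms sum to (101.7, -162.8) N, so -0.9945 T_B + 0.5736 T_C = -101.7 and 0.1045 T_B + 0.8192 T_C = 162.8.
Solving simultaneously: T_B = 202.1 N, T_C = 173 N.

T_B ≈ 202 N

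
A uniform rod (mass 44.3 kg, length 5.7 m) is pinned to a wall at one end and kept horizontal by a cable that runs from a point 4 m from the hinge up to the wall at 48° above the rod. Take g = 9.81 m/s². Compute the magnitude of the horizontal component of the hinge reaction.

Take torques about the hinge: T sin 48° · 4 = 44.3×9.81×2.85 = 1238.6 N·m.
So T = 1238.6 / (0.7431 × 4) = 416.66 N.
ΣF_x = 0: H_x = T cos 48° = 278.8 N.

H_x ≈ 279 N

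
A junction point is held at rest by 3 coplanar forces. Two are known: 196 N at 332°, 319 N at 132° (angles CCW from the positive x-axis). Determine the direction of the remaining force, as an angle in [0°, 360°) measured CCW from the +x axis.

θ ≈ 286°

Sum the known components: ΣF_x = -40.39 N, ΣF_y = 145 N.
For equilibrium the remaining force must supply (−ΣF_x, −ΣF_y) = (40.39, -145) N.
Magnitude = √((40.39)² + (-145)²) = 150.6 N; direction = atan2(-145, 40.39) = 285.6°.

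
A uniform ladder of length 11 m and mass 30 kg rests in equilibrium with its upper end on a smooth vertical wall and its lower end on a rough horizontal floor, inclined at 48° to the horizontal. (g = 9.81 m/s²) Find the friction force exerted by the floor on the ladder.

f ≈ 132 N

Torques about the foot: N_wall · 11 sin 48° = 30×9.81×5.5 cos 48° → N_wall = 132.49 N.
ΣF_x = 0: f_floor = N_wall = 132.49 N.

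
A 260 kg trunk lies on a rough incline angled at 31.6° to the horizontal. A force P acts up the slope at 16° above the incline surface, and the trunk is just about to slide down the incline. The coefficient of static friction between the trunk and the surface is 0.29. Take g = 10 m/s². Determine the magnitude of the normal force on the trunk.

N ≈ 1990 N

On the verge of sliding down the incline, friction equals μN and acts up the slope.
Perpendicular: N + P sin 16° = W cos 31.6° = 2214 N.
Along incline: P cos 16° + μN = W sin 31.6° with W sin 31.6° = 1362 N.
Solving the pair for P and N: P = 817.1 N, N = 1989 N (and f = μN = 576.9 N).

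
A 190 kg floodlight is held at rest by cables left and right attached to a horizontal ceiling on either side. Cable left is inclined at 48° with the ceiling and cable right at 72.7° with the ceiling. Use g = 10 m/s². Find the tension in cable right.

T_right ≈ 1480 N

Weight W = 190 × 10 = 1900 N acts straight down.
Horizontal: T_left cos 48° = T_right cos 72.7°  →  T_left = 0.4444 T_right.
Vertical: T_left sin 48° + T_right sin 72.7° = 1900.
Substituting the horizontal relation into the vertical equation gives 1.285 T_right = 1900, so T_right = 1479 N.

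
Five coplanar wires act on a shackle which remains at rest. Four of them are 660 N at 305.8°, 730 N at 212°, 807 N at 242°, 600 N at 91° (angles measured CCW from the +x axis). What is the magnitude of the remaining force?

F ≈ 1210 N

Sum the known components: ΣF_x = -622.3 N, ΣF_y = -1035 N.
For equilibrium the remaining force must supply (−ΣF_x, −ΣF_y) = (622.3, 1035) N.
Magnitude = √((622.3)² + (1035)²) = 1208 N; direction = atan2(1035, 622.3) = 59.0°.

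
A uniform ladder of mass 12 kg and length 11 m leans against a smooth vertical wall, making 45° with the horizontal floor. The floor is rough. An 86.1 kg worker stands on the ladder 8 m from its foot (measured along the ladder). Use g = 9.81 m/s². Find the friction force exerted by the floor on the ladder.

Torques about the foot: N_wall · 11 sin 45° = 12×9.81×5.5 cos 45° + 86.1×9.81×8 cos 45° → N_wall = 673.14 N.
ΣF_x = 0: f_floor = N_wall = 673.14 N.

f ≈ 673 N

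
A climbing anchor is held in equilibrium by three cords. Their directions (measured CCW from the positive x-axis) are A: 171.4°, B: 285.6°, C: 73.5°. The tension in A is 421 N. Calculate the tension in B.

T_B ≈ 785 N

Resolve: ΣF_x = 421 cos 171.4° + T_B cos 285.6° + T_C cos 73.5° = 0.
        ΣF_y = 421 sin 171.4° + T_B sin 285.6° + T_C sin 73.5° = 0.
The known terms sum to (-416.3, 62.95) N, so 0.2689 T_B + 0.2840 T_C = 416.3 and -0.9632 T_B + 0.9588 T_C = -62.95.
Solving simultaneously: T_B = 784.7 N, T_C = 722.6 N.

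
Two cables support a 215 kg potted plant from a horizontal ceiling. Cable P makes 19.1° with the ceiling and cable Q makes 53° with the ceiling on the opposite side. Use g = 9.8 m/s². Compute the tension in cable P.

T_P ≈ 1330 N

Weight W = 215 × 9.8 = 2107 N acts straight down.
Horizontal: T_P cos 19.1° = T_Q cos 53°  →  T_Q = 1.57 T_P.
Vertical: T_P sin 19.1° + T_Q sin 53° = 2107.
Substituting the horizontal relation into the vertical equation gives 1.581 T_P = 2107, so T_P = 1333 N.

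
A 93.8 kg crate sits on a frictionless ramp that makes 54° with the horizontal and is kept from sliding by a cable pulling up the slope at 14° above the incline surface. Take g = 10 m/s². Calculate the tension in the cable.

T ≈ 782 N

Take axes along and perpendicular to the incline. Weight components: W sin 54° = 758.9 N down-slope, W cos 54° = 551.3 N into the surface.
Along incline: T cos 14° = W sin 54° → T = 782.1 N.
Perpendicular: N = W cos 54° − T sin 14° = 362.1 N.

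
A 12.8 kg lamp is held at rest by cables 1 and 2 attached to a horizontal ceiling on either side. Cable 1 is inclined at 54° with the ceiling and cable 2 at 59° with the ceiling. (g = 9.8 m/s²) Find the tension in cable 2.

Weight W = 12.8 × 9.8 = 125.4 N acts straight down.
Horizontal: T_1 cos 54° = T_2 cos 59°  →  T_1 = 0.8762 T_2.
Vertical: T_1 sin 54° + T_2 sin 59° = 125.4.
Substituting the horizontal relation into the vertical equation gives 1.566 T_2 = 125.4, so T_2 = 80.1 N.

T_2 ≈ 80.1 N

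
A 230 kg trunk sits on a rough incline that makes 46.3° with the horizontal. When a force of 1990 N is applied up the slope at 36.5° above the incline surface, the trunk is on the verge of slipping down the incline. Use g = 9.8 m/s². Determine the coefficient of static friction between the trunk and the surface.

μ ≈ 0.0800

On the verge of sliding down the incline, friction is at its maximum μN and acts up the slope.
Perpendicular to incline: N = W cos 46.3° − P sin 36.5° = 1557 − 1184 = 373.6 N.
Along incline: P cos 36.5° + μN = W sin 46.3° → μ = (W sin 46.3° − P cos 36.5°) / N = 0.08002.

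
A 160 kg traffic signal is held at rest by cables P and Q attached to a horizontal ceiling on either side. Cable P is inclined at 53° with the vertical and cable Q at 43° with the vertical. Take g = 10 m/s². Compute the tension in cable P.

Angles from the horizontal: cable P is 90° − 53° = 37°, cable Q is 90° − 43° = 47°.
Weight W = 160 × 10 = 1600 N acts straight down.
Horizontal: T_P cos 37° = T_Q cos 47°  →  T_Q = 1.171 T_P.
Vertical: T_P sin 37° + T_Q sin 47° = 1600.
Substituting the horizontal relation into the vertical equation gives 1.458 T_P = 1600, so T_P = 1097 N.

T_P ≈ 1100 N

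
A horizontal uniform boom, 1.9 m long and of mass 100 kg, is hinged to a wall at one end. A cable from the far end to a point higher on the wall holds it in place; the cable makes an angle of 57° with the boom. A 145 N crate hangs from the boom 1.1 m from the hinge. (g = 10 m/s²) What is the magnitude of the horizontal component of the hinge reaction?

H_x ≈ 379 N

Take torques about the hinge: T sin 57° · 1.9 = 100×10×0.95 + 145×1.1 = 1109.5 N·m.
So T = 1109.5 / (0.8387 × 1.9) = 696.28 N.
ΣF_x = 0: H_x = T cos 57° = 379.22 N.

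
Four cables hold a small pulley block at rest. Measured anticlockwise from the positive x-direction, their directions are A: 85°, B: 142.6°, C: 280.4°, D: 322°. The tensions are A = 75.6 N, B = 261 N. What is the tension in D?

Resolve: ΣF_x = 75.6 cos 85° + 261 cos 142.6° + T_C cos 280.4° + T_D cos 322° = 0.
        ΣF_y = 75.6 sin 85° + 261 sin 142.6° + T_C sin 280.4° + T_D sin 322° = 0.
The known terms sum to (-200.8, 233.8) N, so 0.1805 T_C + 0.7880 T_D = 200.8 and -0.9836 T_C − 0.6157 T_D = -233.8.
Solving simultaneously: T_C = 91.38 N, T_D = 233.8 N.

T_D ≈ 234 N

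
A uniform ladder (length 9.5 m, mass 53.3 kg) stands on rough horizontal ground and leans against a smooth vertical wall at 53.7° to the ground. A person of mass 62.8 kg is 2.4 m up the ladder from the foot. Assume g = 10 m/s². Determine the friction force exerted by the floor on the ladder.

f ≈ 312 N

Torques about the foot: N_wall · 9.5 sin 53.7° = 53.3×10×4.75 cos 53.7° + 62.8×10×2.4 cos 53.7° → N_wall = 312.31 N.
ΣF_x = 0: f_floor = N_wall = 312.31 N.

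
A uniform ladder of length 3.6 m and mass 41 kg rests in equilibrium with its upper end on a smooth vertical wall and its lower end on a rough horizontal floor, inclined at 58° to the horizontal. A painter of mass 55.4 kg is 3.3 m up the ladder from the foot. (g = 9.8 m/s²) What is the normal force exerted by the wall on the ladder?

N_wall ≈ 437 N

Torques about the foot: N_wall · 3.6 sin 58° = 41×9.8×1.8 cos 58° + 55.4×9.8×3.3 cos 58° → N_wall = 436.52 N.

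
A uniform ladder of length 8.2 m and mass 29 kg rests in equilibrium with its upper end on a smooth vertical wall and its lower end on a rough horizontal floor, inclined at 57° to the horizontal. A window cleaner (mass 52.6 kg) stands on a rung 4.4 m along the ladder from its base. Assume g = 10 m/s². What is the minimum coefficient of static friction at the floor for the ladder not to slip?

ΣF_y = 0: N_floor = 29×10 + 52.6×10 = 816 N.
Torques about the foot: N_wall · 8.2 sin 57° = 29×10×4.1 cos 57° + 52.6×10×4.4 cos 57° → N_wall = 277.46 N.
ΣF_x = 0: f_floor = N_wall = 277.46 N.
μ_min = f_floor / N_floor = 277.46 / 816 = 0.34.

μ_min ≈ 0.340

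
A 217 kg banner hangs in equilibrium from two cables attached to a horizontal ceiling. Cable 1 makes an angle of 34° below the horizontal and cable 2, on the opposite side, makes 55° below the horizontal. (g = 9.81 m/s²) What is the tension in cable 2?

T_2 ≈ 1770 N

Weight W = 217 × 9.81 = 2129 N acts straight down.
Horizontal: T_1 cos 34° = T_2 cos 55°  →  T_1 = 0.6919 T_2.
Vertical: T_1 sin 34° + T_2 sin 55° = 2129.
Substituting the horizontal relation into the vertical equation gives 1.206 T_2 = 2129, so T_2 = 1765 N.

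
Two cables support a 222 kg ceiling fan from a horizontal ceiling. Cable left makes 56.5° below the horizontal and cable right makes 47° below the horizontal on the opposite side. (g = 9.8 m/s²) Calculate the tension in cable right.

T_right ≈ 1230 N

Weight W = 222 × 9.8 = 2176 N acts straight down.
Horizontal: T_left cos 56.5° = T_right cos 47°  →  T_left = 1.236 T_right.
Vertical: T_left sin 56.5° + T_right sin 47° = 2176.
Substituting the horizontal relation into the vertical equation gives 1.762 T_right = 2176, so T_right = 1235 N.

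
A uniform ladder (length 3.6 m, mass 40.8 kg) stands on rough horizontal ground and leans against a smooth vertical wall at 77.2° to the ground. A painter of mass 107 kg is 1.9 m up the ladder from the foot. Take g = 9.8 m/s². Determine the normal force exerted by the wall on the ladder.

Torques about the foot: N_wall · 3.6 sin 77.2° = 40.8×9.8×1.8 cos 77.2° + 107×9.8×1.9 cos 77.2° → N_wall = 171.16 N.

N_wall ≈ 171 N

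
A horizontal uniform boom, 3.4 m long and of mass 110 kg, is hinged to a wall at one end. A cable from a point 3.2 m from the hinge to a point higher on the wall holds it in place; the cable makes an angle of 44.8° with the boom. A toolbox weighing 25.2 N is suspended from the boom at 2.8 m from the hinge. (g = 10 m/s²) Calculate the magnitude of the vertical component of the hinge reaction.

Take torques about the hinge: T sin 44.8° · 3.2 = 110×10×1.7 + 25.2×2.8 = 1940.6 N·m.
So T = 1940.6 / (0.7046 × 3.2) = 860.62 N.
ΣF_y = 0: H_y = (110×10 + 25.2) − T sin 44.8° = 1125.2 − 606.42 = 518.78 N.

|H_y| ≈ 519 N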